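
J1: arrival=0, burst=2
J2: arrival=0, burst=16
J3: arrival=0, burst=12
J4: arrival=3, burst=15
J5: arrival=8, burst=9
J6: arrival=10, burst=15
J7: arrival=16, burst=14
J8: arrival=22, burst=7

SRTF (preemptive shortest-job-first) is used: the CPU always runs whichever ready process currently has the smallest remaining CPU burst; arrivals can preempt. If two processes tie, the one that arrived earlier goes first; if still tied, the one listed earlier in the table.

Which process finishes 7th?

J6

Gantt: | J1 0-2 | J3 2-14 | J5 14-23 | J8 23-30 | J7 30-44 | J4 44-59 | J6 59-74 | J2 74-90 |
Completion: J1=2  J2=90  J3=14  J4=59  J5=23  J6=74  J7=44  J8=30
Finish order: J1 → J3 → J5 → J8 → J7 → J4 → J6 → J2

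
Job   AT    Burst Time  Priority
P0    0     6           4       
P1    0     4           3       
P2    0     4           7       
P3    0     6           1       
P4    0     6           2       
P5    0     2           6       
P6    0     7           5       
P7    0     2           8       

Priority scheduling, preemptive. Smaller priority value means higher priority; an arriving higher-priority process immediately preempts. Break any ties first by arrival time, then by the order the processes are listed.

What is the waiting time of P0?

Gantt: | P3 0-6 | P4 6-12 | P1 12-16 | P0 16-22 | P6 22-29 | P5 29-31 | P2 31-35 | P7 35-37 |
Completion: P0=22  P1=16  P2=35  P3=6  P4=12  P5=31  P6=29  P7=37
Waiting(P0) = turnaround − burst = 22 − 6 = 16

16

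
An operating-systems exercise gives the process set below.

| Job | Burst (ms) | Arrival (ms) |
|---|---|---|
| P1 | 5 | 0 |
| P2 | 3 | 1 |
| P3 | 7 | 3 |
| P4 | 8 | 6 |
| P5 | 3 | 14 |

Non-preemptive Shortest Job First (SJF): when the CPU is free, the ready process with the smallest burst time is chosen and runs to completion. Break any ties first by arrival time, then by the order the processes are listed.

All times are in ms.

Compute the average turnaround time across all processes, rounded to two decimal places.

9.60

Schedule: | P1 0-5 | P2 5-8 | P3 8-15 | P5 15-18 | P4 18-26 |
Completion: P1=5  P2=8  P3=15  P4=26  P5=18
Turnaround (C−A): P1=5  P2=7  P3=12  P4=20  P5=4
Turnaround times: P1=5, P2=7, P3=12, P4=20, P5=4
Average turnaround = (5+7+12+20+4) / 5 = 48/5 = 9.60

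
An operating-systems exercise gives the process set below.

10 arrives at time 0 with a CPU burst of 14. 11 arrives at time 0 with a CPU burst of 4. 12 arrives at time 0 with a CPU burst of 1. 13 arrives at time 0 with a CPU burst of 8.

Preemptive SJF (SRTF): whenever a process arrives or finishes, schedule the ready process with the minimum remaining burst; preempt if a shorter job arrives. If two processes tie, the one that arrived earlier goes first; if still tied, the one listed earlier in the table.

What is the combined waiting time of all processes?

Schedule: | 12 0-1 | 11 1-5 | 13 5-13 | 10 13-27 |
Completion: 10=27  11=5  12=1  13=13
Waiting = turnaround − burst: 10=13, 11=1, 12=0, 13=5
Total waiting = 13 + 1 + 0 + 5 = 19

19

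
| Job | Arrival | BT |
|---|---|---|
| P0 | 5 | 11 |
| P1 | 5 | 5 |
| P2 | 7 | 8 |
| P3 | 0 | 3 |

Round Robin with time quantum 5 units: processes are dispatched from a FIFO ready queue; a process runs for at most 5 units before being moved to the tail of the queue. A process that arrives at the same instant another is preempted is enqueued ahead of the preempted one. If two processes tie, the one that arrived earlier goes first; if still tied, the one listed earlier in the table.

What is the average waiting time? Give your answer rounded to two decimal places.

Gantt: | P3 0-3 | idle 3-5 | P0 5-10 | P1 10-15 | P2 15-20 | P0 20-25 | P2 25-28 | P0 28-29 |
Completion: P0=29  P1=15  P2=28  P3=3
Turnaround (C−A): P0=24  P1=10  P2=21  P3=3
Waiting times: P0=13, P1=5, P2=13, P3=0
Average waiting = (13+5+13+0) / 4 = 31/4 = 7.75

7.75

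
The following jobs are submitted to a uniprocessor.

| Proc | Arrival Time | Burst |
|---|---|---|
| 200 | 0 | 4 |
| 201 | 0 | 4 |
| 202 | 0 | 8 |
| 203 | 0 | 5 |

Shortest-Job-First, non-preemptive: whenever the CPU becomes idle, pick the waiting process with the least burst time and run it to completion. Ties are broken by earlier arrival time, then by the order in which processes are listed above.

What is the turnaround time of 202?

21

Gantt: | 200 0-4 | 201 4-8 | 203 8-13 | 202 13-21 |
Completion: 200=4  201=8  202=21  203=13
Turnaround (C−A): 200=4  201=8  202=21  203=13
Turnaround(202) = completion − arrival = 21 − 0 = 21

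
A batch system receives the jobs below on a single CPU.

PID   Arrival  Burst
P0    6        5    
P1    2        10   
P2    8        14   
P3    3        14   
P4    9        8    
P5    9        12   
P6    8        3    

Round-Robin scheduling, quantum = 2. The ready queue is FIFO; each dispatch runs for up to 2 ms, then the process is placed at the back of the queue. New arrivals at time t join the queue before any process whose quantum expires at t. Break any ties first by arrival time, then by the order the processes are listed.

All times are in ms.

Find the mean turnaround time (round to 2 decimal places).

44.29

Gantt: | idle 0-2 | P1 2-4 | P3 4-6 | P1 6-8 | P0 8-10 | P3 10-12 | P2 12-14 | P6 14-16 | P1 16-18 | P4 18-20 | P5 20-22 | P0 22-24 | P3 24-26 | P2 26-28 | P6 28-29 | P1 29-31 | P4 31-33 | P5 33-35 | P0 35-36 | P3 36-38 | P2 38-40 | P1 40-42 | P4 42-44 | P5 44-46 | P3 46-48 | P2 48-50 | P4 50-52 | P5 52-54 | P3 54-56 | P2 56-58 | P5 58-60 | P3 60-62 | P2 62-64 | P5 64-66 | P2 66-68 |
Completion: P0=36  P1=42  P2=68  P3=62  P4=52  P5=66  P6=29
Turnaround (C−A): P0=30  P1=40  P2=60  P3=59  P4=43  P5=57  P6=21
Turnaround times: P0=30, P1=40, P2=60, P3=59, P4=43, P5=57, P6=21
Average turnaround = (30+40+60+59+43+57+21) / 7 = 310/7 = 44.29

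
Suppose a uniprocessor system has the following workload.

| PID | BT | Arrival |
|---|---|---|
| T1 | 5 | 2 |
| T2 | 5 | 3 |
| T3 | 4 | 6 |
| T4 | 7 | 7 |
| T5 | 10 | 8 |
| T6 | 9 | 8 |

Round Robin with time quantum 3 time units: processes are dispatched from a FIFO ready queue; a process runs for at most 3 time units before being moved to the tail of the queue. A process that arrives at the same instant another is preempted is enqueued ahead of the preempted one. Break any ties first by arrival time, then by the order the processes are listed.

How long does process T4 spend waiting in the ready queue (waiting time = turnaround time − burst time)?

21

Schedule: | idle 0-2 | T1 2-5 | T2 5-8 | T1 8-10 | T3 10-13 | T4 13-16 | T5 16-19 | T6 19-22 | T2 22-24 | T3 24-25 | T4 25-28 | T5 28-31 | T6 31-34 | T4 34-35 | T5 35-38 | T6 38-41 | T5 41-42 |
Completion: T1=10  T2=24  T3=25  T4=35  T5=42  T6=41
Turnaround (C−A): T1=8  T2=21  T3=19  T4=28  T5=34  T6=33
Waiting(T4) = turnaround − burst = 28 − 7 = 21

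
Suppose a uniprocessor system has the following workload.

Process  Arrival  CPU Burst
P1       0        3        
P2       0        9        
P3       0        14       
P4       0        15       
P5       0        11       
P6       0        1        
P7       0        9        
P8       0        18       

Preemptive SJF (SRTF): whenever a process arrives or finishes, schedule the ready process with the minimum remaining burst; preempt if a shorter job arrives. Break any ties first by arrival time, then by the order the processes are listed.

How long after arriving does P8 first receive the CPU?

62

Timeline: | P6 0-1 | P1 1-4 | P2 4-13 | P7 13-22 | P5 22-33 | P3 33-47 | P4 47-62 | P8 62-80 |
Completion: P1=4  P2=13  P3=47  P4=62  P5=33  P6=1  P7=22  P8=80
Turnaround (C−A): P1=4  P2=13  P3=47  P4=62  P5=33  P6=1  P7=22  P8=80
Response(P8) = first start − arrival = 62 − 0 = 62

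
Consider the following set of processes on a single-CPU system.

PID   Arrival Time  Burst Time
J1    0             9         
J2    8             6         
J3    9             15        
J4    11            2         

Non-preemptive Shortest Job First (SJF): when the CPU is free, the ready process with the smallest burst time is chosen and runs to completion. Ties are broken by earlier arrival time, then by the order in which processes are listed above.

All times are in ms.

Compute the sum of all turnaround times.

45

Schedule: | J1 0-9 | J2 9-15 | J4 15-17 | J3 17-32 |
Completion: J1=9  J2=15  J3=32  J4=17
Turnaround (C−A): J1=9  J2=7  J3=23  J4=6
Turnaround = completion − arrival: J1=9, J2=7, J3=23, J4=6
Total turnaround = 9 + 7 + 23 + 6 = 45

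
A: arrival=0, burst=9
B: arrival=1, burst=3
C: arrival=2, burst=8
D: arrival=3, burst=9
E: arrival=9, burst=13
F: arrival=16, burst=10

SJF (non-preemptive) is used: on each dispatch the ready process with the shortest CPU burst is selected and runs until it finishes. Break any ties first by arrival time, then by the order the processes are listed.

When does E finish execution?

Gantt: | A 0-9 | B 9-12 | C 12-20 | D 20-29 | F 29-39 | E 39-52 |
Completion: A=9  B=12  C=20  D=29  E=52  F=39
Turnaround (C−A): A=9  B=11  C=18  D=26  E=43  F=23

52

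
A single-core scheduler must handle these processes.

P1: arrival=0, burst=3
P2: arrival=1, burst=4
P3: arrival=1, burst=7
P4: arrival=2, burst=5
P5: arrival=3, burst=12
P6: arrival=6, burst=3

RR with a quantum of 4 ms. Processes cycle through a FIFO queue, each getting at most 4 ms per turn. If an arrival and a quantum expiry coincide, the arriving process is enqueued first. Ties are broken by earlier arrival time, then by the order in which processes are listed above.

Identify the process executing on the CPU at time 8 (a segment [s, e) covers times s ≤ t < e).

Schedule: | P1 0-3 | P2 3-7 | P3 7-11 | P4 11-15 | P5 15-19 | P6 19-22 | P3 22-25 | P4 25-26 | P5 26-34 |
Completion: P1=3  P2=7  P3=25  P4=26  P5=34  P6=22
Turnaround (C−A): P1=3  P2=6  P3=24  P4=24  P5=31  P6=16

P3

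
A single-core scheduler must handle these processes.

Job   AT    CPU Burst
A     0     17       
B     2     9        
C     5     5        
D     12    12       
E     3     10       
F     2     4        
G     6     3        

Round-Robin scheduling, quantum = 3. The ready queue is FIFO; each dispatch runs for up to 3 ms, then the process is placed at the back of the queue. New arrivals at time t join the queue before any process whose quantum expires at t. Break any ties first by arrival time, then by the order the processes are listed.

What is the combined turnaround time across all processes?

261

Gantt: | A 0-3 | B 3-6 | F 6-9 | E 9-12 | A 12-15 | C 15-18 | G 18-21 | B 21-24 | F 24-25 | D 25-28 | E 28-31 | A 31-34 | C 34-36 | B 36-39 | D 39-42 | E 42-45 | A 45-48 | D 48-51 | E 51-52 | A 52-55 | D 55-58 | A 58-60 |
Completion: A=60  B=39  C=36  D=58  E=52  F=25  G=21
Turnaround = completion − arrival: A=60, B=37, C=31, D=46, E=49, F=23, G=15
Total turnaround = 60 + 37 + 31 + 46 + 49 + 23 + 15 = 261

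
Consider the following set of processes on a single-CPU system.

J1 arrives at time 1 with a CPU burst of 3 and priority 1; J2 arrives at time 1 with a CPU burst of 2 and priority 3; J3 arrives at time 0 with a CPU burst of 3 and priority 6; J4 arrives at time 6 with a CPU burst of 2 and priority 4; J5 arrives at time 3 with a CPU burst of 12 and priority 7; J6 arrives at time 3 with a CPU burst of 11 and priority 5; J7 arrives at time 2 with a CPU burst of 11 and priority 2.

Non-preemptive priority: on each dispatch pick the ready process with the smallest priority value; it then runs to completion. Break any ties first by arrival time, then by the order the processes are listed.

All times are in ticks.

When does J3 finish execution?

3

Gantt: | J3 0-3 | J1 3-6 | J7 6-17 | J2 17-19 | J4 19-21 | J6 21-32 | J5 32-44 |
Completion: J1=6  J2=19  J3=3  J4=21  J5=44  J6=32  J7=17
Turnaround (C−A): J1=5  J2=18  J3=3  J4=15  J5=41  J6=29  J7=15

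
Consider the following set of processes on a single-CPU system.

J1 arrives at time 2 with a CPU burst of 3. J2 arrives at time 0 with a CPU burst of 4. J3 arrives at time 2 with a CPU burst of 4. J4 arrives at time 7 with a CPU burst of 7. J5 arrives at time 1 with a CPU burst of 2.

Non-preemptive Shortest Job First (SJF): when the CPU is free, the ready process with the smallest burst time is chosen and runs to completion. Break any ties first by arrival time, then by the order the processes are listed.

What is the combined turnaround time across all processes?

Gantt: | J2 0-4 | J5 4-6 | J1 6-9 | J3 9-13 | J4 13-20 |
Completion: J1=9  J2=4  J3=13  J4=20  J5=6
Turnaround (C−A): J1=7  J2=4  J3=11  J4=13  J5=5
Turnaround = completion − arrival: J1=7, J2=4, J3=11, J4=13, J5=5
Total turnaround = 7 + 4 + 11 + 13 + 5 = 40

40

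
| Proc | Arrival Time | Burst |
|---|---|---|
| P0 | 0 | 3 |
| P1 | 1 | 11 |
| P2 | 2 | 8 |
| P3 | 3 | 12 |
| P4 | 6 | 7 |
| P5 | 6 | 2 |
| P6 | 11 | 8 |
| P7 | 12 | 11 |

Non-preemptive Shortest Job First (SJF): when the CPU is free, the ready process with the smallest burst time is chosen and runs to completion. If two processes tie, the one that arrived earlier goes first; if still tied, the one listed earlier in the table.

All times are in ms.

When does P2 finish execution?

11

Timeline: | P0 0-3 | P2 3-11 | P5 11-13 | P4 13-20 | P6 20-28 | P1 28-39 | P7 39-50 | P3 50-62 |
Completion: P0=3  P1=39  P2=11  P3=62  P4=20  P5=13  P6=28  P7=50
Turnaround (C−A): P0=3  P1=38  P2=9  P3=59  P4=14  P5=7  P6=17  P7=38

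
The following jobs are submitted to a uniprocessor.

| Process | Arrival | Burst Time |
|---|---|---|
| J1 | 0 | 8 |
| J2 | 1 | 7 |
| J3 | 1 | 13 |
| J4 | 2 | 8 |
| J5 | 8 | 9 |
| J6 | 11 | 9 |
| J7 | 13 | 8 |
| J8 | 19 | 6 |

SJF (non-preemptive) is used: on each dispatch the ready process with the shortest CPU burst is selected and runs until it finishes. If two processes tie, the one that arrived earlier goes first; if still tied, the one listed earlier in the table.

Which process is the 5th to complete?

Gantt: | J1 0-8 | J2 8-15 | J4 15-23 | J8 23-29 | J7 29-37 | J5 37-46 | J6 46-55 | J3 55-68 |
Completion: J1=8  J2=15  J3=68  J4=23  J5=46  J6=55  J7=37  J8=29
Finish order: J1 → J2 → J4 → J8 → J7 → J5 → J6 → J3

J7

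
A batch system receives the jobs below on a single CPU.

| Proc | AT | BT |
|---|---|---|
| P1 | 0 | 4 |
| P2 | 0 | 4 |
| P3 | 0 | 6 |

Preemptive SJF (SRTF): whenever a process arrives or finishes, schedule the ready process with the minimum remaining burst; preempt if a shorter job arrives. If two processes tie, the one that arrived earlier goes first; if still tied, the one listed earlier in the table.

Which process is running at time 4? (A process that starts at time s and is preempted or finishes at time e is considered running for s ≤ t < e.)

Gantt: | P1 0-4 | P2 4-8 | P3 8-14 |
Completion: P1=4  P2=8  P3=14
Turnaround (C−A): P1=4  P2=8  P3=14

P2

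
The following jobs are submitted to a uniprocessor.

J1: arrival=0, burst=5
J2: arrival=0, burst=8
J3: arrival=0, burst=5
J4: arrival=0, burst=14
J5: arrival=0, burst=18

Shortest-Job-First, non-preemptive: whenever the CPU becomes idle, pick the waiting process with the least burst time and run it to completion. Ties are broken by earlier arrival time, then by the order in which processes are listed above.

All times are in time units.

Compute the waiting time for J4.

18

Gantt: | J1 0-5 | J3 5-10 | J2 10-18 | J4 18-32 | J5 32-50 |
Completion: J1=5  J2=18  J3=10  J4=32  J5=50
Turnaround (C−A): J1=5  J2=18  J3=10  J4=32  J5=50
Waiting(J4) = turnaround − burst = 32 − 14 = 18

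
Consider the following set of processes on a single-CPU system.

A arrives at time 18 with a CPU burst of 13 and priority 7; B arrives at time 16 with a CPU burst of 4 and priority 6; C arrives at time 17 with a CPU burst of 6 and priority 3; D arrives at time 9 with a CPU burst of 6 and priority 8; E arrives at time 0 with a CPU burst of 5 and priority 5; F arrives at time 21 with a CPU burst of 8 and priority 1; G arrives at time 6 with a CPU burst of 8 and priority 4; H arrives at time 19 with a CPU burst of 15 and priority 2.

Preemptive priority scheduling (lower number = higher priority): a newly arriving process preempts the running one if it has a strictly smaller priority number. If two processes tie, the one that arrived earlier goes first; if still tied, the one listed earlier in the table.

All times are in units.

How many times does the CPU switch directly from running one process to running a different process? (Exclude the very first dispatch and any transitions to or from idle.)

Gantt: | E 0-5 | idle 5-6 | G 6-14 | D 14-16 | B 16-17 | C 17-19 | H 19-21 | F 21-29 | H 29-42 | C 42-46 | B 46-49 | A 49-62 | D 62-66 |
Completion: A=62  B=49  C=46  D=66  E=5  F=29  G=14  H=42
Turnaround (C−A): A=44  B=33  C=29  D=57  E=5  F=8  G=8  H=23

10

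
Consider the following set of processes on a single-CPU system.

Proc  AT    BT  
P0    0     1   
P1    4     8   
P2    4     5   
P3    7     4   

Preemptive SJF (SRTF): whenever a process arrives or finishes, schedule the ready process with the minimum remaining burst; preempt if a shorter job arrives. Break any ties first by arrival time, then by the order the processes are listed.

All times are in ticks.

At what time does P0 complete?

Gantt: | P0 0-1 | idle 1-4 | P2 4-9 | P3 9-13 | P1 13-21 |
Completion: P0=1  P1=21  P2=9  P3=13
Turnaround (C−A): P0=1  P1=17  P2=5  P3=6

1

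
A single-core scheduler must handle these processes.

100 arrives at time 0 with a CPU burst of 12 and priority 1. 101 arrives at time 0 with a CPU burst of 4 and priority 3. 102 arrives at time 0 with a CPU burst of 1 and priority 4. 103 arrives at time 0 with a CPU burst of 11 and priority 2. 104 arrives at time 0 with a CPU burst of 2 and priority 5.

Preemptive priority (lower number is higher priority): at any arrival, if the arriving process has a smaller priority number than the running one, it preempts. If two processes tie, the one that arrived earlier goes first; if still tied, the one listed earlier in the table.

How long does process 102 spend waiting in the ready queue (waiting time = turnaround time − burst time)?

27

Schedule: | 100 0-12 | 103 12-23 | 101 23-27 | 102 27-28 | 104 28-30 |
Completion: 100=12  101=27  102=28  103=23  104=30
Waiting(102) = turnaround − burst = 28 − 1 = 27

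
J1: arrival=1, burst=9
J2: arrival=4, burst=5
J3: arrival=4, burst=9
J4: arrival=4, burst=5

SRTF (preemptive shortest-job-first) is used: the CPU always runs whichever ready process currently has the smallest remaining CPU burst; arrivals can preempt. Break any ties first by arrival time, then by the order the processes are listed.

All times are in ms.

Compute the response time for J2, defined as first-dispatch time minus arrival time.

0

Timeline: | idle 0-1 | J1 1-4 | J2 4-9 | J4 9-14 | J1 14-20 | J3 20-29 |
Completion: J1=20  J2=9  J3=29  J4=14
Response(J2) = first start − arrival = 4 − 4 = 0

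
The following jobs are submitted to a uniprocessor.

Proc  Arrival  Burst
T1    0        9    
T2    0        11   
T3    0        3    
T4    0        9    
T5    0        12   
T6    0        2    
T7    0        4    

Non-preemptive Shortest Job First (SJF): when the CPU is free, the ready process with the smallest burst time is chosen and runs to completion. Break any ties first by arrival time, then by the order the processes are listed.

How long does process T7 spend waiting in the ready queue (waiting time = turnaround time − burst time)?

Timeline: | T6 0-2 | T3 2-5 | T7 5-9 | T1 9-18 | T4 18-27 | T2 27-38 | T5 38-50 |
Completion: T1=18  T2=38  T3=5  T4=27  T5=50  T6=2  T7=9
Waiting(T7) = turnaround − burst = 9 − 4 = 5

5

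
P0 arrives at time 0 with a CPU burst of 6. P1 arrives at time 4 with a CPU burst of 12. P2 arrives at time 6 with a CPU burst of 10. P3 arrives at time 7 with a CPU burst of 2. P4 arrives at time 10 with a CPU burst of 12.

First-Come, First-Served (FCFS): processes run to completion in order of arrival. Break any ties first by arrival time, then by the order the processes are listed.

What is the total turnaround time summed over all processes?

97

Timeline: | P0 0-6 | P1 6-18 | P2 18-28 | P3 28-30 | P4 30-42 |
Completion: P0=6  P1=18  P2=28  P3=30  P4=42
Turnaround (C−A): P0=6  P1=14  P2=22  P3=23  P4=32
Turnaround = completion − arrival: P0=6, P1=14, P2=22, P3=23, P4=32
Total turnaround = 6 + 14 + 22 + 23 + 32 = 97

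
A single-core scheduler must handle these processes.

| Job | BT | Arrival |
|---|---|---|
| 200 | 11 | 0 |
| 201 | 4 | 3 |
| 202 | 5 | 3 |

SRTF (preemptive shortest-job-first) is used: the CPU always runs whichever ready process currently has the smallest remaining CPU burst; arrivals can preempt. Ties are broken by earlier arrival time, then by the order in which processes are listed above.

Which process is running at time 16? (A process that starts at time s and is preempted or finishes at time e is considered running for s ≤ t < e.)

200

Timeline: | 200 0-3 | 201 3-7 | 202 7-12 | 200 12-20 |
Completion: 200=20  201=7  202=12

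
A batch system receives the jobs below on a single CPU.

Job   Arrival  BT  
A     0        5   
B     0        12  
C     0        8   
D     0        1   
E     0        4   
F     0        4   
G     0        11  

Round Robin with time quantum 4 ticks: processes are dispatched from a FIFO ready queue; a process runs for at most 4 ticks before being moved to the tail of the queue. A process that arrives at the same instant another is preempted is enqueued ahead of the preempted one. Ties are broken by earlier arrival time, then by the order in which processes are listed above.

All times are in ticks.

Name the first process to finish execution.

D

Gantt: | A 0-4 | B 4-8 | C 8-12 | D 12-13 | E 13-17 | F 17-21 | G 21-25 | A 25-26 | B 26-30 | C 30-34 | G 34-38 | B 38-42 | G 42-45 |
Completion: A=26  B=42  C=34  D=13  E=17  F=21  G=45
Turnaround (C−A): A=26  B=42  C=34  D=13  E=17  F=21  G=45
Finish order: D → E → F → A → C → B → G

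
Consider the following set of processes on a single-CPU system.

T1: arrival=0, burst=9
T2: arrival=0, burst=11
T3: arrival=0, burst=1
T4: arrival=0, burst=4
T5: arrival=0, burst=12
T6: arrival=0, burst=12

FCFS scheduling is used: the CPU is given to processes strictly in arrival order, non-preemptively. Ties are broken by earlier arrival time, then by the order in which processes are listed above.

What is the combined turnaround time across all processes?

161

Gantt: | T1 0-9 | T2 9-20 | T3 20-21 | T4 21-25 | T5 25-37 | T6 37-49 |
Completion: T1=9  T2=20  T3=21  T4=25  T5=37  T6=49
Turnaround = completion − arrival: T1=9, T2=20, T3=21, T4=25, T5=37, T6=49
Total turnaround = 9 + 20 + 21 + 25 + 37 + 49 = 161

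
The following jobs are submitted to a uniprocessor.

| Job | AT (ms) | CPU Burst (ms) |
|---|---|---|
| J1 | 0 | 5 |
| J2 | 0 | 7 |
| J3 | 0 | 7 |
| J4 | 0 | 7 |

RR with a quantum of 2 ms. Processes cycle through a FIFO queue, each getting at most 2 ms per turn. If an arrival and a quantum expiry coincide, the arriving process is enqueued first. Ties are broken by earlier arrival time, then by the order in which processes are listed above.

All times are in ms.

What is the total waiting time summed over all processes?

66

Gantt: | J1 0-2 | J2 2-4 | J3 4-6 | J4 6-8 | J1 8-10 | J2 10-12 | J3 12-14 | J4 14-16 | J1 16-17 | J2 17-19 | J3 19-21 | J4 21-23 | J2 23-24 | J3 24-25 | J4 25-26 |
Completion: J1=17  J2=24  J3=25  J4=26
Turnaround (C−A): J1=17  J2=24  J3=25  J4=26
Waiting = turnaround − burst: J1=12, J2=17, J3=18, J4=19
Total waiting = 12 + 17 + 18 + 19 = 66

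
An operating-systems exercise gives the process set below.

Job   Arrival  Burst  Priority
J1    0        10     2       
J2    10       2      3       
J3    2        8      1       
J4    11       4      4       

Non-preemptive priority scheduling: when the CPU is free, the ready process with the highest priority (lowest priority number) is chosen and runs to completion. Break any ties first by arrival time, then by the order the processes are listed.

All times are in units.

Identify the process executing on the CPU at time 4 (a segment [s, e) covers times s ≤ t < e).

Schedule: | J1 0-10 | J3 10-18 | J2 18-20 | J4 20-24 |
Completion: J1=10  J2=20  J3=18  J4=24

J1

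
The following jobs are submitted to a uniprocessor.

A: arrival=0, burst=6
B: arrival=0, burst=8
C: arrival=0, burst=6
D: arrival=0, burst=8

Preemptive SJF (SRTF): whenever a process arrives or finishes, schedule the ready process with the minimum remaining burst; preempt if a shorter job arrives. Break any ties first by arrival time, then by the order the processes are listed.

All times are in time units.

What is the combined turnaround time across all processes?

Schedule: | A 0-6 | C 6-12 | B 12-20 | D 20-28 |
Completion: A=6  B=20  C=12  D=28
Turnaround = completion − arrival: A=6, B=20, C=12, D=28
Total turnaround = 6 + 20 + 12 + 28 = 66

66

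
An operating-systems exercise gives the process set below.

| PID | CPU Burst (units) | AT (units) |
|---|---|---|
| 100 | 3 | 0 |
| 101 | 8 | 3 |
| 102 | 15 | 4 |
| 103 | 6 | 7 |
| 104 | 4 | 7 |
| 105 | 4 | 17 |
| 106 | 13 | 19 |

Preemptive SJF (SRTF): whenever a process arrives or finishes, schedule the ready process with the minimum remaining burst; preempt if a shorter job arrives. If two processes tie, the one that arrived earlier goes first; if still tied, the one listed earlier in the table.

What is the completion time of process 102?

53

Schedule: | 100 0-3 | 101 3-11 | 104 11-15 | 103 15-21 | 105 21-25 | 106 25-38 | 102 38-53 |
Completion: 100=3  101=11  102=53  103=21  104=15  105=25  106=38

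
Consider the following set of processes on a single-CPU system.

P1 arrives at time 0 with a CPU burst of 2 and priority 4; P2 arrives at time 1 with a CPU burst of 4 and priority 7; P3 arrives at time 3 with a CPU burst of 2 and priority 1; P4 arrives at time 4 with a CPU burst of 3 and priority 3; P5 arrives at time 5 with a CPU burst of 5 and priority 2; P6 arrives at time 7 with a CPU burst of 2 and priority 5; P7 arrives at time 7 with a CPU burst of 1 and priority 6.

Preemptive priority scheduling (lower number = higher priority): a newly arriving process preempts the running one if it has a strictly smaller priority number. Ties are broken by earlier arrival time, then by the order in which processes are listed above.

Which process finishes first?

Timeline: | P1 0-2 | P2 2-3 | P3 3-5 | P5 5-10 | P4 10-13 | P6 13-15 | P7 15-16 | P2 16-19 |
Completion: P1=2  P2=19  P3=5  P4=13  P5=10  P6=15  P7=16
Turnaround (C−A): P1=2  P2=18  P3=2  P4=9  P5=5  P6=8  P7=9
Finish order: P1 → P3 → P5 → P4 → P6 → P7 → P2

P1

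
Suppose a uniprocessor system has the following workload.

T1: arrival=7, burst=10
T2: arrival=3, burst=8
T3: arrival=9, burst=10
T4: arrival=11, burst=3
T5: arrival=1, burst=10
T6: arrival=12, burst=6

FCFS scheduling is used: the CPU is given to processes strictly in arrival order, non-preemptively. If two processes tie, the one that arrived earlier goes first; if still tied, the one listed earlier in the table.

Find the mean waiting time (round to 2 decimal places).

16.33

Gantt: | idle 0-1 | T5 1-11 | T2 11-19 | T1 19-29 | T3 29-39 | T4 39-42 | T6 42-48 |
Completion: T1=29  T2=19  T3=39  T4=42  T5=11  T6=48
Waiting times: T1=12, T2=8, T3=20, T4=28, T5=0, T6=30
Average waiting = (12+8+20+28+0+30) / 6 = 98/6 = 16.33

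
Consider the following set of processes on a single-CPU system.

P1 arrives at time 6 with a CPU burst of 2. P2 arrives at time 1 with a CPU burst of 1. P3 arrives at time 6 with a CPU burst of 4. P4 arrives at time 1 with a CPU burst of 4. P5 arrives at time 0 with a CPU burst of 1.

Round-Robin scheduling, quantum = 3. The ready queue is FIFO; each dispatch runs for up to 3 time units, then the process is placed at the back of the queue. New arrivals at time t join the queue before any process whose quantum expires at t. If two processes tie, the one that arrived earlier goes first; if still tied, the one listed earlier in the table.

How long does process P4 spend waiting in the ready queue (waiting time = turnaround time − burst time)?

Timeline: | P5 0-1 | P2 1-2 | P4 2-6 | P1 6-8 | P3 8-12 |
Completion: P1=8  P2=2  P3=12  P4=6  P5=1
Turnaround (C−A): P1=2  P2=1  P3=6  P4=5  P5=1
Waiting(P4) = turnaround − burst = 5 − 4 = 1

1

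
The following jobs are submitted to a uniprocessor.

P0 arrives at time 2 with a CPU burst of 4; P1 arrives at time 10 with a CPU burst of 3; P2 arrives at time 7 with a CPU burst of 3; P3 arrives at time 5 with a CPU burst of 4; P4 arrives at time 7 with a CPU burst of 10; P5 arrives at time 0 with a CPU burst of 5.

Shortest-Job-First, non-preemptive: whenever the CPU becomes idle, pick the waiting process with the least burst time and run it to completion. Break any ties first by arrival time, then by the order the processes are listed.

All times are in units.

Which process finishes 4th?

P1

Gantt: | P5 0-5 | P0 5-9 | P2 9-12 | P1 12-15 | P3 15-19 | P4 19-29 |
Completion: P0=9  P1=15  P2=12  P3=19  P4=29  P5=5
Turnaround (C−A): P0=7  P1=5  P2=5  P3=14  P4=22  P5=5
Finish order: P5 → P0 → P2 → P1 → P3 → P4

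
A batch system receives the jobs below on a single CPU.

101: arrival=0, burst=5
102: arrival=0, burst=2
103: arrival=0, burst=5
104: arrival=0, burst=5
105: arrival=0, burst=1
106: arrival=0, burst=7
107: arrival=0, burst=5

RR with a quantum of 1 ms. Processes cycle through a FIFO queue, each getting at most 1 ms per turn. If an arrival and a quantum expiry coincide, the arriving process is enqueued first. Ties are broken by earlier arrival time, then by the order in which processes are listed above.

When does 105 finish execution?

5

Schedule: | 101 0-1 | 102 1-2 | 103 2-3 | 104 3-4 | 105 4-5 | 106 5-6 | 107 6-7 | 101 7-8 | 102 8-9 | 103 9-10 | 104 10-11 | 106 11-12 | 107 12-13 | 101 13-14 | 103 14-15 | 104 15-16 | 106 16-17 | 107 17-18 | 101 18-19 | 103 19-20 | 104 20-21 | 106 21-22 | 107 22-23 | 101 23-24 | 103 24-25 | 104 25-26 | 106 26-27 | 107 27-28 | 106 28-30 |
Completion: 101=24  102=9  103=25  104=26  105=5  106=30  107=28
Turnaround (C−A): 101=24  102=9  103=25  104=26  105=5  106=30  107=28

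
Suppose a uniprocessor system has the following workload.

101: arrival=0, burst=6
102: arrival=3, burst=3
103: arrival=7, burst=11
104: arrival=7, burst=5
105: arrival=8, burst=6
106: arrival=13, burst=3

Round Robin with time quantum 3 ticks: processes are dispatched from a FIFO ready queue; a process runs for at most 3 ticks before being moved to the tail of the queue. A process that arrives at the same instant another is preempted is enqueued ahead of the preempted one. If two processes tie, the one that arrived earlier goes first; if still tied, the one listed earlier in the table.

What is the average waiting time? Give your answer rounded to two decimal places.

Timeline: | 101 0-3 | 102 3-6 | 101 6-9 | 103 9-12 | 104 12-15 | 105 15-18 | 103 18-21 | 106 21-24 | 104 24-26 | 105 26-29 | 103 29-34 |
Completion: 101=9  102=6  103=34  104=26  105=29  106=24
Waiting times: 101=3, 102=0, 103=16, 104=14, 105=15, 106=8
Average waiting = (3+0+16+14+15+8) / 6 = 56/6 = 9.33

9.33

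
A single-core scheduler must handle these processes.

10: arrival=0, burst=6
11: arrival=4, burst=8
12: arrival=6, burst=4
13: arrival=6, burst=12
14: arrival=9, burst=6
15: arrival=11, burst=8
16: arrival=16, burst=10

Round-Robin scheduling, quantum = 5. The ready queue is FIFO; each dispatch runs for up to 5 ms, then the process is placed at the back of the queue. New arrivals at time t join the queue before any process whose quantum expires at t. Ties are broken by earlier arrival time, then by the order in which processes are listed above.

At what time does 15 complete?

47

Timeline: | 10 0-5 | 11 5-10 | 10 10-11 | 12 11-15 | 13 15-20 | 14 20-25 | 11 25-28 | 15 28-33 | 16 33-38 | 13 38-43 | 14 43-44 | 15 44-47 | 16 47-52 | 13 52-54 |
Completion: 10=11  11=28  12=15  13=54  14=44  15=47  16=52
Turnaround (C−A): 10=11  11=24  12=9  13=48  14=35  15=36  16=36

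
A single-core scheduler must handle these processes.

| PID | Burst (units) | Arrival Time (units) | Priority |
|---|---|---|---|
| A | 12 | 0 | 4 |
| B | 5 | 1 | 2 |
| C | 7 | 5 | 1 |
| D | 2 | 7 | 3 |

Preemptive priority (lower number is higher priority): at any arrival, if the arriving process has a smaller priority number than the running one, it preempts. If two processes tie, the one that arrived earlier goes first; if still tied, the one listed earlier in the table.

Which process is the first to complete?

Schedule: | A 0-1 | B 1-5 | C 5-12 | B 12-13 | D 13-15 | A 15-26 |
Completion: A=26  B=13  C=12  D=15
Turnaround (C−A): A=26  B=12  C=7  D=8
Finish order: C → B → D → A

C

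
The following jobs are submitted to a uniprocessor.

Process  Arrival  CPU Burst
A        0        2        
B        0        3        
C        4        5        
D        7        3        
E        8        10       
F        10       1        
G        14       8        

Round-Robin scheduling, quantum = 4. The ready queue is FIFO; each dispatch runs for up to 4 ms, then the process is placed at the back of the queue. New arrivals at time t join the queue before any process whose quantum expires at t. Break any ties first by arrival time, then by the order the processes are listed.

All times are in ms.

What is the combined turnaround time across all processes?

Schedule: | A 0-2 | B 2-5 | C 5-9 | D 9-12 | E 12-16 | C 16-17 | F 17-18 | G 18-22 | E 22-26 | G 26-30 | E 30-32 |
Completion: A=2  B=5  C=17  D=12  E=32  F=18  G=30
Turnaround = completion − arrival: A=2, B=5, C=13, D=5, E=24, F=8, G=16
Total turnaround = 2 + 5 + 13 + 5 + 24 + 8 + 16 = 73

73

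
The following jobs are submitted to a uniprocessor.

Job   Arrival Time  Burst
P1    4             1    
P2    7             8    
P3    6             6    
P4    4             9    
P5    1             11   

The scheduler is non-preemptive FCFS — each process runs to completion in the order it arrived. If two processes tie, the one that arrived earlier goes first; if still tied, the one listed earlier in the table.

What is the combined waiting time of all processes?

54

Gantt: | idle 0-1 | P5 1-12 | P1 12-13 | P4 13-22 | P3 22-28 | P2 28-36 |
Completion: P1=13  P2=36  P3=28  P4=22  P5=12
Turnaround (C−A): P1=9  P2=29  P3=22  P4=18  P5=11
Waiting = turnaround − burst: P1=8, P2=21, P3=16, P4=9, P5=0
Total waiting = 8 + 21 + 16 + 9 + 0 = 54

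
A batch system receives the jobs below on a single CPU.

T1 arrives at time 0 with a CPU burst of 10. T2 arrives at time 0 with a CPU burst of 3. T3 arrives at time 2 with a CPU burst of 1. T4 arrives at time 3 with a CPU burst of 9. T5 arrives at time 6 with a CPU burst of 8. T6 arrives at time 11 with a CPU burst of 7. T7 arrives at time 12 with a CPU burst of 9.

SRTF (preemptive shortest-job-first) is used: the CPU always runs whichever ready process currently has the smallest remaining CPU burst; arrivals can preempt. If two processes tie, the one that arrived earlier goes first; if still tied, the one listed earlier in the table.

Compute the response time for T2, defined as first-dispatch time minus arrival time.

0

Schedule: | T2 0-3 | T3 3-4 | T4 4-13 | T6 13-20 | T5 20-28 | T7 28-37 | T1 37-47 |
Completion: T1=47  T2=3  T3=4  T4=13  T5=28  T6=20  T7=37
Turnaround (C−A): T1=47  T2=3  T3=2  T4=10  T5=22  T6=9  T7=25
Response(T2) = first start − arrival = 0 − 0 = 0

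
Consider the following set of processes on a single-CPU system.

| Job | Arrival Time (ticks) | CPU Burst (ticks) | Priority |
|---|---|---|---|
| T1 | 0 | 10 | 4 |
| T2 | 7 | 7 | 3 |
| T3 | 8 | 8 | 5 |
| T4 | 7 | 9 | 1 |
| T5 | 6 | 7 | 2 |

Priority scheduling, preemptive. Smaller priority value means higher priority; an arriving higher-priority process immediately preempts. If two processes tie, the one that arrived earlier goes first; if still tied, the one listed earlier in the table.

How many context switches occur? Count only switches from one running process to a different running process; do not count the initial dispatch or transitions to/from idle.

Timeline: | T1 0-6 | T5 6-7 | T4 7-16 | T5 16-22 | T2 22-29 | T1 29-33 | T3 33-41 |
Completion: T1=33  T2=29  T3=41  T4=16  T5=22

6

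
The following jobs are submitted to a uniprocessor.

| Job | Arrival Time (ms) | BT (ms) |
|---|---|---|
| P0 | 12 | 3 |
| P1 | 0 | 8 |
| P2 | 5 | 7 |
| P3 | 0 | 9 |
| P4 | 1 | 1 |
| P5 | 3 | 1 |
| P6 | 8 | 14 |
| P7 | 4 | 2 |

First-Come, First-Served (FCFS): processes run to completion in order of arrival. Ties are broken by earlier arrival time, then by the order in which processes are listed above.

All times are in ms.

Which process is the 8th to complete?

P0

Timeline: | P1 0-8 | P3 8-17 | P4 17-18 | P5 18-19 | P7 19-21 | P2 21-28 | P6 28-42 | P0 42-45 |
Completion: P0=45  P1=8  P2=28  P3=17  P4=18  P5=19  P6=42  P7=21
Turnaround (C−A): P0=33  P1=8  P2=23  P3=17  P4=17  P5=16  P6=34  P7=17
Finish order: P1 → P3 → P4 → P5 → P7 → P2 → P6 → P0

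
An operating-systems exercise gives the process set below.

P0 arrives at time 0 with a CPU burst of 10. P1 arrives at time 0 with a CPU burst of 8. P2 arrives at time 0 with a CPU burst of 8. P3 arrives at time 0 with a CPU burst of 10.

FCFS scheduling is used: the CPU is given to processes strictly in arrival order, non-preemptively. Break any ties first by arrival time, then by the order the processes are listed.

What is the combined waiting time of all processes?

54

Gantt: | P0 0-10 | P1 10-18 | P2 18-26 | P3 26-36 |
Completion: P0=10  P1=18  P2=26  P3=36
Turnaround (C−A): P0=10  P1=18  P2=26  P3=36
Waiting = turnaround − burst: P0=0, P1=10, P2=18, P3=26
Total waiting = 0 + 10 + 18 + 26 = 54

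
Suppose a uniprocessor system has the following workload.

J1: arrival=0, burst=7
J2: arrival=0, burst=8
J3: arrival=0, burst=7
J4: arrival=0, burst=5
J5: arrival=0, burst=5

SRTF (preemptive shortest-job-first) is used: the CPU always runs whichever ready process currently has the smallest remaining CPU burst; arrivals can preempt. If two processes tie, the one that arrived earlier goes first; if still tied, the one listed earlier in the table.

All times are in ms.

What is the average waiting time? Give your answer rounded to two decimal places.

11.20

Gantt: | J4 0-5 | J5 5-10 | J1 10-17 | J3 17-24 | J2 24-32 |
Completion: J1=17  J2=32  J3=24  J4=5  J5=10
Waiting times: J1=10, J2=24, J3=17, J4=0, J5=5
Average waiting = (10+24+17+0+5) / 5 = 56/5 = 11.20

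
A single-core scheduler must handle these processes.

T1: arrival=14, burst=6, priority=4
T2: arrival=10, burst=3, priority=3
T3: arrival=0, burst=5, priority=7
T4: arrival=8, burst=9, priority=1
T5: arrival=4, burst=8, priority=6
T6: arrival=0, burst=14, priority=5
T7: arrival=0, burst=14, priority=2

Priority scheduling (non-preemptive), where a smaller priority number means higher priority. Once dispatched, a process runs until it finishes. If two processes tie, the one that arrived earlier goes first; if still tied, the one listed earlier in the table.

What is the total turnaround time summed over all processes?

Schedule: | T7 0-14 | T4 14-23 | T2 23-26 | T1 26-32 | T6 32-46 | T5 46-54 | T3 54-59 |
Completion: T1=32  T2=26  T3=59  T4=23  T5=54  T6=46  T7=14
Turnaround = completion − arrival: T1=18, T2=16, T3=59, T4=15, T5=50, T6=46, T7=14
Total turnaround = 18 + 16 + 59 + 15 + 50 + 46 + 14 = 218

218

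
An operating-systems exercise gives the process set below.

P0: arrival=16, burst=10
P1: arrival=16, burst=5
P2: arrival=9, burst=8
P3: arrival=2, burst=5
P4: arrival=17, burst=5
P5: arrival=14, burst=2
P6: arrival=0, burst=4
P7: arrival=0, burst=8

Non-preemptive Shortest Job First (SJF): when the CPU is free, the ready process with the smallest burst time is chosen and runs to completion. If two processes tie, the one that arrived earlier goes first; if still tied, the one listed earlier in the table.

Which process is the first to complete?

P6

Gantt: | P6 0-4 | P3 4-9 | P7 9-17 | P5 17-19 | P1 19-24 | P4 24-29 | P2 29-37 | P0 37-47 |
Completion: P0=47  P1=24  P2=37  P3=9  P4=29  P5=19  P6=4  P7=17
Finish order: P6 → P3 → P7 → P5 → P1 → P4 → P2 → P0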